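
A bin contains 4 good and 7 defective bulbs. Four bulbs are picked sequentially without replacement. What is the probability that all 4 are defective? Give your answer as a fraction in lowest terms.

7/66

P(all defective) = 7/11 × 6/10 × 5/9 × 4/8 = 840/7920 = 7/66.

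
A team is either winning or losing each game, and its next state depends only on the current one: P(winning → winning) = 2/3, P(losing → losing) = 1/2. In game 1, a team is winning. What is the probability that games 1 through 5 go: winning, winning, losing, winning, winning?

Game 1 is given. For each transition, use the conditional probability from the current state:
P(winning | winning) = 2/3; P(losing | winning) = 1/3; P(winning | losing) = 1/2; P(winning | winning) = 2/3.
P = 2/3 × 1/3 × 1/2 × 2/3 = 4/54 = 2/27.

2/27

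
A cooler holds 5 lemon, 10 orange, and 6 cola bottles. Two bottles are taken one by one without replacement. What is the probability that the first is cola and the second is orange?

1/7

Each draw changes the counts, so multiply the conditional probabilities along the sequence:
P = 6/21 × 10/20 = 60/420 = 1/7.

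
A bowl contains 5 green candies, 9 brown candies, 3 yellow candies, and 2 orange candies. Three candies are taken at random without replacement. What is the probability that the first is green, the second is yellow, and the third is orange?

Each draw changes the counts, so multiply the conditional probabilities along the sequence:
P = 5/19 × 3/18 × 2/17 = 30/5814 = 5/969.

5/969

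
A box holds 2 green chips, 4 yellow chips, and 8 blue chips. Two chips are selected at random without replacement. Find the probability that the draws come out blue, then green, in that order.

8/91

Each draw changes the counts, so multiply the conditional probabilities along the sequence:
P = 8/14 × 2/13 = 16/182 = 8/91.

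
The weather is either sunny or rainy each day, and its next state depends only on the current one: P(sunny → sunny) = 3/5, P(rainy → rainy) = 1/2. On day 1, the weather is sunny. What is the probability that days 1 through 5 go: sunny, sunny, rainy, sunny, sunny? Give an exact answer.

9/125

Day 1 is given. For each transition, use the conditional probability from the current state:
P(sunny | sunny) = 3/5; P(rainy | sunny) = 2/5; P(sunny | rainy) = 1/2; P(sunny | sunny) = 3/5.
P = 3/5 × 2/5 × 1/2 × 3/5 = 18/250 = 9/125.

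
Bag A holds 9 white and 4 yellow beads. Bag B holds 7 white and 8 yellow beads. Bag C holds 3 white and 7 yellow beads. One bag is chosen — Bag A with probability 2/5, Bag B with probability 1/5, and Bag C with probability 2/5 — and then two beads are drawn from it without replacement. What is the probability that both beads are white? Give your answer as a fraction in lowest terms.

From Bag A: P(both white) = (9/13)(8/12) = 6/13.
From Bag B: P(both white) = (7/15)(6/14) = 1/5.
From Bag C: P(both white) = (3/10)(2/9) = 1/15.
Total probability = (2/5)(6/13) + (1/5)(1/5) + (2/5)(1/15) = 49/195.

49/195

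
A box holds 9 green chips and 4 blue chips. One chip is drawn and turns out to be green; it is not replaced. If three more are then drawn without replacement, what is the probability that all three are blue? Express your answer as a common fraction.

1/55

With the first chip removed, 4 blue remain out of 12.
P = 4/12 × 3/11 × 2/10 = 24/1320 = 1/55.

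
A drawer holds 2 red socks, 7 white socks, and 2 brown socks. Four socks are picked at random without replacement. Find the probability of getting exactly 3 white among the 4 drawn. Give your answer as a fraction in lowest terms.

One ordering (white drawn first) has probability 7/11 × 6/10 × 5/9 × 4/8 = 840/7920 = 7/66.
There are C(4,3) = 4 such orderings, each equally likely, so P = 4 × 7/66 = 14/33.

14/33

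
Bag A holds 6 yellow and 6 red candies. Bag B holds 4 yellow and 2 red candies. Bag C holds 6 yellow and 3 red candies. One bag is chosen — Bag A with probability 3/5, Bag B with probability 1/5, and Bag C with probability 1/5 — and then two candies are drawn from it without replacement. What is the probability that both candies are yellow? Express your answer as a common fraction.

989/3300

From Bag A: P(both yellow) = (6/12)(5/11) = 5/22.
From Bag B: P(both yellow) = (4/6)(3/5) = 2/5.
From Bag C: P(both yellow) = (6/9)(5/8) = 5/12.
Total probability = (3/5)(5/22) + (1/5)(2/5) + (1/5)(5/12) = 989/3300.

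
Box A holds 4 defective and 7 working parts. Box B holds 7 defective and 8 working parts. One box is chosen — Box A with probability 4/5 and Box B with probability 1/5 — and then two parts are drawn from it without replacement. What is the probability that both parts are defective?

7/55

From Box A: P(both defective) = (4/11)(3/10) = 6/55.
From Box B: P(both defective) = (7/15)(6/14) = 1/5.
Total probability = (4/5)(6/55) + (1/5)(1/5) = 7/55.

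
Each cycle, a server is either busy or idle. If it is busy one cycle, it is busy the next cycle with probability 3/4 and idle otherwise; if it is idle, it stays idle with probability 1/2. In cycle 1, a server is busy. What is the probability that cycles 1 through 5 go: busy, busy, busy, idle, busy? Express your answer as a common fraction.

9/128

Cycle 1 is given. For each transition, use the conditional probability from the current state:
P(busy | busy) = 3/4; P(busy | busy) = 3/4; P(idle | busy) = 1/4; P(busy | idle) = 1/2.
P = 3/4 × 3/4 × 1/4 × 1/2 = 9/128.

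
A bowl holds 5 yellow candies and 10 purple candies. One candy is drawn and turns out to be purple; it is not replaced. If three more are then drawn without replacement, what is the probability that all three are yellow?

With the first candy removed, 5 yellow remain out of 14.
P = 5/14 × 4/13 × 3/12 = 60/2184 = 5/182.

5/182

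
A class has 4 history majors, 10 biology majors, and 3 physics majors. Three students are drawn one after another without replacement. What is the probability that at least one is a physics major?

79/170

P(no physics majors) = 14/17 × 13/16 × 12/15 = 2184/4080 = 91/170.
P(at least one) = 1 − 91/170 = 79/170.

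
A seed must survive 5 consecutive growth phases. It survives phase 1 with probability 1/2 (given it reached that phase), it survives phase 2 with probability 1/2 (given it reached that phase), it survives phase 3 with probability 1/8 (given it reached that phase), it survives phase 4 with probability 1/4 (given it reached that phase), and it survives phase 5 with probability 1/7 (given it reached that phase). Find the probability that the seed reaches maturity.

The events are sequential, so multiply the conditional probabilities:
P = 1/2 × 1/2 × 1/8 × 1/4 × 1/7 = 1/896.

1/896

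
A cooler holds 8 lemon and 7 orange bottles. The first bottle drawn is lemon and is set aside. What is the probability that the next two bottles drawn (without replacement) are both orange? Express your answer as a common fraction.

3/13

With the first bottle removed, 7 orange remain out of 14.
P = 7/14 × 6/13 = 42/182 = 3/13.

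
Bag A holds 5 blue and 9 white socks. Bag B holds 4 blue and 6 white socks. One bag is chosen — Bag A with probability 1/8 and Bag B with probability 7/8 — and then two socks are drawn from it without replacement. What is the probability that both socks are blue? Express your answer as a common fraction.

178/1365

From Bag A: P(both blue) = (5/14)(4/13) = 10/91.
From Bag B: P(both blue) = (4/10)(3/9) = 2/15.
Total probability = (1/8)(10/91) + (7/8)(2/15) = 178/1365.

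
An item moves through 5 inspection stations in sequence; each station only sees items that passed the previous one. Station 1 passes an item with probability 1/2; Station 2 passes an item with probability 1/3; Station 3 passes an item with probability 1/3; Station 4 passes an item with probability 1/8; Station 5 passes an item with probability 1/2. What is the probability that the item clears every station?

1/288

Each stage is reached only if all earlier stages succeed, so
P = 1/2 × 1/3 × 1/3 × 1/8 × 1/2 = 1/288.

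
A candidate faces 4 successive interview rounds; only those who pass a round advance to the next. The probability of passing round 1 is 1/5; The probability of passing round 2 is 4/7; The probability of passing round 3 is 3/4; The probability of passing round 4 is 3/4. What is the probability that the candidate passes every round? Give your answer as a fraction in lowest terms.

Multiplying along the chain,
P = 1/5 × 4/7 × 3/4 × 3/4 = 36/560 = 9/140.

9/140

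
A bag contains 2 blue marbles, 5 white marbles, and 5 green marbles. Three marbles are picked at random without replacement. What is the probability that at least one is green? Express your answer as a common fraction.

P(no green) = 7/12 × 6/11 × 5/10 = 210/1320 = 7/44.
P(at least one) = 1 − 7/44 = 37/44.

37/44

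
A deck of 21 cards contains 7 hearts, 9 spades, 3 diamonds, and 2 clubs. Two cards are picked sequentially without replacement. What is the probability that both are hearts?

P(every draw is a heart) = 7/21 × 6/20 = 42/420 = 1/10.

1/10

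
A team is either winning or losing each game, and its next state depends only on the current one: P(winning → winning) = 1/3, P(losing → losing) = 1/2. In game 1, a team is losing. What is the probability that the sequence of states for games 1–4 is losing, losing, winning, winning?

Game 1 is given. For each transition, use the conditional probability from the current state:
P(losing | losing) = 1/2; P(winning | losing) = 1/2; P(winning | winning) = 1/3.
P = 1/2 × 1/2 × 1/3 = 1/12.

1/12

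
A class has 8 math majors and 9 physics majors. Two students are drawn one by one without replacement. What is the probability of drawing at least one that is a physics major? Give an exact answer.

P(no physics majors) = 8/17 × 7/16 = 56/272 = 7/34.
P(at least one) = 1 − 7/34 = 27/34.

27/34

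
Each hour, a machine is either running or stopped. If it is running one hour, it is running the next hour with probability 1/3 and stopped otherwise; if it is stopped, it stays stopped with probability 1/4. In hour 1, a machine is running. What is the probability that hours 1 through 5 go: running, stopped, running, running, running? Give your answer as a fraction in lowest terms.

1/18

Hour 1 is given. For each transition, use the conditional probability from the current state:
P(stopped | running) = 2/3; P(running | stopped) = 3/4; P(running | running) = 1/3; P(running | running) = 1/3.
P = 2/3 × 3/4 × 1/3 × 1/3 = 6/108 = 1/18.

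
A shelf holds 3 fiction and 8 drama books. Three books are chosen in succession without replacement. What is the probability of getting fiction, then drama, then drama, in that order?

Chain rule:
P = 3/11 × 8/10 × 7/9 = 168/990 = 28/165.

28/165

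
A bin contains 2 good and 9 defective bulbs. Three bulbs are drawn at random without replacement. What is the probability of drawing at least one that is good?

27/55

P(no good) = 9/11 × 8/10 × 7/9 = 504/990 = 28/55.
P(at least one) = 1 − 28/55 = 27/55.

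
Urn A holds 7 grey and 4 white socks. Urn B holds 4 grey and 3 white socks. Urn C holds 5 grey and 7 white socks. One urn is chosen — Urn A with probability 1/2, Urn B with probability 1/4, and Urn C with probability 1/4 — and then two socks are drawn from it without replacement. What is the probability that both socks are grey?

From Urn A: P(both grey) = (7/11)(6/10) = 21/55.
From Urn B: P(both grey) = (4/7)(3/6) = 2/7.
From Urn C: P(both grey) = (5/12)(4/11) = 5/33.
Total probability = (1/2)(21/55) + (1/4)(2/7) + (1/4)(5/33) = 1387/4620.

1387/4620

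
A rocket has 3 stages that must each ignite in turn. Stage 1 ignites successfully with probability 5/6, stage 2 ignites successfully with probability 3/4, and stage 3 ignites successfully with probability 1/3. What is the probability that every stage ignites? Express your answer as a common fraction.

Each stage is reached only if all earlier stages succeed, so
P = 5/6 × 3/4 × 1/3 = 15/72 = 5/24.

5/24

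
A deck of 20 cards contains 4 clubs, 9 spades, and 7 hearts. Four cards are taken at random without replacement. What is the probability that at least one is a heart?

P(no hearts) = 13/20 × 12/19 × 11/18 × 10/17 = 17160/116280 = 143/969.
P(at least one) = 1 − 143/969 = 826/969.

826/969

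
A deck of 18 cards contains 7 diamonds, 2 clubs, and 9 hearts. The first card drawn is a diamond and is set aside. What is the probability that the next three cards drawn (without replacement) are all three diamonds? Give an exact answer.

With the first card removed, 6 diamonds remain out of 17.
P = 6/17 × 5/16 × 4/15 = 120/4080 = 1/34.

1/34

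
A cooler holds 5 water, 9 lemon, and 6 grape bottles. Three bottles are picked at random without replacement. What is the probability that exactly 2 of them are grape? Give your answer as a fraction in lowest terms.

7/38

One ordering (grape drawn first) has probability 6/20 × 5/19 × 14/18 = 420/6840 = 7/114.
There are C(3,2) = 3 such orderings, each equally likely, so P = 3 × 7/114 = 7/38.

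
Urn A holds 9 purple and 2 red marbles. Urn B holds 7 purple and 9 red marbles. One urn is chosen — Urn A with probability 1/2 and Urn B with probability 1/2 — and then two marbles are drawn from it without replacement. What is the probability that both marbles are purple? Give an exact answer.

73/176

From Urn A: P(both purple) = (9/11)(8/10) = 36/55.
From Urn B: P(both purple) = (7/16)(6/15) = 7/40.
Total probability = (1/2)(36/55) + (1/2)(7/40) = 73/176.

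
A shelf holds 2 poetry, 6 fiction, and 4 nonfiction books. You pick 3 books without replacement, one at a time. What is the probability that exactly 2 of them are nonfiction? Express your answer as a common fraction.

12/55

One ordering (nonfiction drawn first) has probability 4/12 × 3/11 × 8/10 = 96/1320 = 4/55.
There are C(3,2) = 3 such orderings, each equally likely, so P = 3 × 4/55 = 12/55.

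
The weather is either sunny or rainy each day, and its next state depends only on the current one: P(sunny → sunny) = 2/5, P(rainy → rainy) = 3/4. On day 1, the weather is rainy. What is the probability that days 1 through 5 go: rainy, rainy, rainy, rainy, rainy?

Day 1 is given. For each transition, use the conditional probability from the current state:
P(rainy | rainy) = 3/4; P(rainy | rainy) = 3/4; P(rainy | rainy) = 3/4; P(rainy | rainy) = 3/4.
P = 3/4 × 3/4 × 3/4 × 3/4 = 81/256.

81/256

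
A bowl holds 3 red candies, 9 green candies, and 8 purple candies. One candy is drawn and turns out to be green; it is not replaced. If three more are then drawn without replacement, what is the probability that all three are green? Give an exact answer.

After the first draw, 8 of the remaining 19 candies are green.
P = 8/19 × 7/18 × 6/17 = 336/5814 = 56/969.

56/969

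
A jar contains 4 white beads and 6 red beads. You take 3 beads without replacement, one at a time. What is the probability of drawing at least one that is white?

P(no white) = 6/10 × 5/9 × 4/8 = 120/720 = 1/6.
P(at least one) = 1 − 1/6 = 5/6.

5/6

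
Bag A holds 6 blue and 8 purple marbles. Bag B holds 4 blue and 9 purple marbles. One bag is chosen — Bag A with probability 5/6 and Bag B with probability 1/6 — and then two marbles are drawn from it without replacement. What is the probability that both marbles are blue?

From Bag A: P(both blue) = (6/14)(5/13) = 15/91.
From Bag B: P(both blue) = (4/13)(3/12) = 1/13.
Total probability = (5/6)(15/91) + (1/6)(1/13) = 41/273.

41/273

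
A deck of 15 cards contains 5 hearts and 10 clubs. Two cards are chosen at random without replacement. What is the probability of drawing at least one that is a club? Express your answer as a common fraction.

P(no clubs) = 5/15 × 4/14 = 20/210 = 2/21.
P(at least one) = 1 − 2/21 = 19/21.

19/21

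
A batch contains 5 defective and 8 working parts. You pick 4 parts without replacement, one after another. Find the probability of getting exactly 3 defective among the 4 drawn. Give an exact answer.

One ordering (defective drawn first) has probability 5/13 × 4/12 × 3/11 × 8/10 = 480/17160 = 4/143.
There are C(4,3) = 4 such orderings, each equally likely, so P = 4 × 4/143 = 16/143.

16/143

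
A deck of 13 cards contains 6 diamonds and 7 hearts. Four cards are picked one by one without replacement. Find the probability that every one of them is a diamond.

P(every draw is a diamond) = 6/13 × 5/12 × 4/11 × 3/10 = 360/17160 = 3/143.

3/143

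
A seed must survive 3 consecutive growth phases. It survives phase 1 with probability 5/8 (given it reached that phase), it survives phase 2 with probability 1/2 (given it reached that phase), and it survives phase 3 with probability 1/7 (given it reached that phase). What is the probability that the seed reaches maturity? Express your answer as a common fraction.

The events are sequential, so multiply the conditional probabilities:
P = 5/8 × 1/2 × 1/7 = 5/112.

5/112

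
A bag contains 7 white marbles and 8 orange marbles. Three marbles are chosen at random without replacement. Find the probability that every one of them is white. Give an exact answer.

P(every draw is white) = 7/15 × 6/14 × 5/13 = 210/2730 = 1/13.

1/13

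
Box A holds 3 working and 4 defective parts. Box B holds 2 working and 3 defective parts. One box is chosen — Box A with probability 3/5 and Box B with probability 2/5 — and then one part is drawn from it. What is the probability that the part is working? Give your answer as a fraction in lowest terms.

From Box A: P(working) = 3/7.
From Box B: P(working) = 2/5.
Total probability = (3/5)(3/7) + (2/5)(2/5) = 73/175.

73/175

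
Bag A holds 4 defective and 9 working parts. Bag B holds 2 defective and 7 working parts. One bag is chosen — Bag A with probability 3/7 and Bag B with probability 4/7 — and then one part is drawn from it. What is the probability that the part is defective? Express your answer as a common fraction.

From Bag A: P(defective) = 4/13.
From Bag B: P(defective) = 2/9.
Total probability = (3/7)(4/13) + (4/7)(2/9) = 212/819.

212/819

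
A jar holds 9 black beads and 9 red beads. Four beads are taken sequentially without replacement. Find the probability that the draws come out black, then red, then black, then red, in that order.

6/85

Each draw changes the counts, so multiply the conditional probabilities along the sequence:
P = 9/18 × 9/17 × 8/16 × 8/15 = 5184/73440 = 6/85.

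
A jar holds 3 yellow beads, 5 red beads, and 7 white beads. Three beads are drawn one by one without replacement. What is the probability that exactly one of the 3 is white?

One ordering (white drawn first) has probability 7/15 × 8/14 × 7/13 = 392/2730 = 28/195.
There are C(3,1) = 3 such orderings, each equally likely, so P = 3 × 28/195 = 28/65.

28/65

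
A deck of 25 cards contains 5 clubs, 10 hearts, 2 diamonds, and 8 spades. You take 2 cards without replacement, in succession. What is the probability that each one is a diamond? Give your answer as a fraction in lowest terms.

P(all diamonds) = 2/25 × 1/24 = 2/600 = 1/300.

1/300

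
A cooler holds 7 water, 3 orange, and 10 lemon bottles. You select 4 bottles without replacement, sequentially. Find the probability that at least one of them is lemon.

P(no lemon) = 10/20 × 9/19 × 8/18 × 7/17 = 5040/116280 = 14/323.
P(at least one) = 1 − 14/323 = 309/323.

309/323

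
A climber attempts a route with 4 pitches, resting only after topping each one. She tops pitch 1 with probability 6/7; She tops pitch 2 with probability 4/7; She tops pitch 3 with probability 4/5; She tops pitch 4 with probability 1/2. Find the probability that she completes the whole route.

The events are sequential, so multiply the conditional probabilities:
P = 6/7 × 4/7 × 4/5 × 1/2 = 96/490 = 48/245.

48/245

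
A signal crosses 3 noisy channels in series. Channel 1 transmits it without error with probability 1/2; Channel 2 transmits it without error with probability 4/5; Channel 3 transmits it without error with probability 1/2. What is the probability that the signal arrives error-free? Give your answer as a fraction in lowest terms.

1/5

Each stage is reached only if all earlier stages succeed, so
P = 1/2 × 4/5 × 1/2 = 4/20 = 1/5.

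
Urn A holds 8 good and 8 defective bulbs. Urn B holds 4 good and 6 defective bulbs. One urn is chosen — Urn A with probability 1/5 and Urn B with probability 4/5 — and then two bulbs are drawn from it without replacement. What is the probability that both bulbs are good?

From Urn A: P(both good) = (8/16)(7/15) = 7/30.
From Urn B: P(both good) = (4/10)(3/9) = 2/15.
Total probability = (1/5)(7/30) + (4/5)(2/15) = 23/150.

23/150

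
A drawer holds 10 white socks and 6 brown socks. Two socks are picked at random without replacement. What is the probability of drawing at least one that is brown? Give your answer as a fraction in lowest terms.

P(no brown) = 10/16 × 9/15 = 90/240 = 3/8.
P(at least one) = 1 − 3/8 = 5/8.

5/8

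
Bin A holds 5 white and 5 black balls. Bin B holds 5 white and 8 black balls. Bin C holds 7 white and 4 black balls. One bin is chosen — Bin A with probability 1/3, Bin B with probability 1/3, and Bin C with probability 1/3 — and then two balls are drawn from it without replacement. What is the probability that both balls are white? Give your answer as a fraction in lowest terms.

From Bin A: P(both white) = (5/10)(4/9) = 2/9.
From Bin B: P(both white) = (5/13)(4/12) = 5/39.
From Bin C: P(both white) = (7/11)(6/10) = 21/55.
Total probability = (1/3)(2/9) + (1/3)(5/39) + (1/3)(21/55) = 4712/19305.

4712/19305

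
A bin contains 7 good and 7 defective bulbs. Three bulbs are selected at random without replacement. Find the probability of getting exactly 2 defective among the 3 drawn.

One ordering (defective drawn first) has probability 7/14 × 6/13 × 7/12 = 294/2184 = 7/52.
There are C(3,2) = 3 such orderings, each equally likely, so P = 3 × 7/52 = 21/52.

21/52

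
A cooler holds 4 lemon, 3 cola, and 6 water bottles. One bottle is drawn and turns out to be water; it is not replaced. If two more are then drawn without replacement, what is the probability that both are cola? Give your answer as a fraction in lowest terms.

1/22

After the first draw, 3 of the remaining 12 bottles are cola.
P = 3/12 × 2/11 = 6/132 = 1/22.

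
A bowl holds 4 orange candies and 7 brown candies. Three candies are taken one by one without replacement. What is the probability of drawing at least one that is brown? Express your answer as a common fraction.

P(no brown) = 4/11 × 3/10 × 2/9 = 24/990 = 4/165.
P(at least one) = 1 − 4/165 = 161/165.

161/165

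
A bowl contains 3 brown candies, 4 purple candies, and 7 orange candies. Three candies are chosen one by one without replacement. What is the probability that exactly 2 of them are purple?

15/91

One ordering (purple drawn first) has probability 4/14 × 3/13 × 10/12 = 120/2184 = 5/91.
There are C(3,2) = 3 such orderings, each equally likely, so P = 3 × 5/91 = 15/91.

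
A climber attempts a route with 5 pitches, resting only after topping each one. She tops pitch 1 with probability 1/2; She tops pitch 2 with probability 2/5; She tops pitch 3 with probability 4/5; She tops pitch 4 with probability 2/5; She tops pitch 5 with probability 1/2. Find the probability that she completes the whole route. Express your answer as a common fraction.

Each stage is reached only if all earlier stages succeed, so
P = 1/2 × 2/5 × 4/5 × 2/5 × 1/2 = 16/500 = 4/125.

4/125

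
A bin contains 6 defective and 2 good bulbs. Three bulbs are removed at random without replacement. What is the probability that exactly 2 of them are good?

3/28

One ordering (good drawn first) has probability 2/8 × 1/7 × 6/6 = 12/336 = 1/28.
There are C(3,2) = 3 such orderings, each equally likely, so P = 3 × 1/28 = 3/28.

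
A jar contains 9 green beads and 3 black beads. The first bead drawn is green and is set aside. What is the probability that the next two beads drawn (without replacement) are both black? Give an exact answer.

With the first bead removed, 3 black remain out of 11.
P = 3/11 × 2/10 = 6/110 = 3/55.

3/55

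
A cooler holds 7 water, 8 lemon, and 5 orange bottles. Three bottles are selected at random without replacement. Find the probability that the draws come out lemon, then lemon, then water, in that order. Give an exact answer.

49/855

Each draw changes the counts, so multiply the conditional probabilities along the sequence:
P = 8/20 × 7/19 × 7/18 = 392/6840 = 49/855.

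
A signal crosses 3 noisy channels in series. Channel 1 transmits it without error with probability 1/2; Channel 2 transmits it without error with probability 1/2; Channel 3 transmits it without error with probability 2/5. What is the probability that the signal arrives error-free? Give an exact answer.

1/10

Each stage is reached only if all earlier stages succeed, so
P = 1/2 × 1/2 × 2/5 = 2/20 = 1/10.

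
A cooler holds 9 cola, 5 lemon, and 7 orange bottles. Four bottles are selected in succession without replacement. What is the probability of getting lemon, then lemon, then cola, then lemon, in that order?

Chain rule:
P = 5/21 × 4/20 × 9/19 × 3/18 = 540/143640 = 1/266.

1/266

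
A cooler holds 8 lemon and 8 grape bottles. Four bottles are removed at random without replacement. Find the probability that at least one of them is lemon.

P(no lemon) = 8/16 × 7/15 × 6/14 × 5/13 = 1680/43680 = 1/26.
P(at least one) = 1 − 1/26 = 25/26.

25/26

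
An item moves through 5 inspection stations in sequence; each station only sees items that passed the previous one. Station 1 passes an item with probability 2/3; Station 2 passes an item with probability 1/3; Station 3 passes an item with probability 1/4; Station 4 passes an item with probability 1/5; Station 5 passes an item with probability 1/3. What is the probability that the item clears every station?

1/270

The events are sequential, so multiply the conditional probabilities:
P = 2/3 × 1/3 × 1/4 × 1/5 × 1/3 = 2/540 = 1/270.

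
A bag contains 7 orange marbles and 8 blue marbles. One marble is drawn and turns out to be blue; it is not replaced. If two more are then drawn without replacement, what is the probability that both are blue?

3/13

After the first draw, 7 of the remaining 14 marbles are blue.
P = 7/14 × 6/13 = 42/182 = 3/13.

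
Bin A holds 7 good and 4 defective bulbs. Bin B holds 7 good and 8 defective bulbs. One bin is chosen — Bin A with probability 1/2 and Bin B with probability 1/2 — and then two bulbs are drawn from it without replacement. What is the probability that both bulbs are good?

16/55

From Bin A: P(both good) = (7/11)(6/10) = 21/55.
From Bin B: P(both good) = (7/15)(6/14) = 1/5.
Total probability = (1/2)(21/55) + (1/2)(1/5) = 16/55.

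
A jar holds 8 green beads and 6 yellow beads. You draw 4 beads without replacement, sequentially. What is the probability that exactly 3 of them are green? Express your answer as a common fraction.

One ordering (green drawn first) has probability 8/14 × 7/13 × 6/12 × 6/11 = 2016/24024 = 12/143.
There are C(4,3) = 4 such orderings, each equally likely, so P = 4 × 12/143 = 48/143.

48/143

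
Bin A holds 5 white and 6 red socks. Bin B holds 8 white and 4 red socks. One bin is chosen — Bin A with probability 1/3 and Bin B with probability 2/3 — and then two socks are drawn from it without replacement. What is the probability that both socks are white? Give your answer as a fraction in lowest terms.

34/99

From Bin A: P(both white) = (5/11)(4/10) = 2/11.
From Bin B: P(both white) = (8/12)(7/11) = 14/33.
Total probability = (1/3)(2/11) + (2/3)(14/33) = 34/99.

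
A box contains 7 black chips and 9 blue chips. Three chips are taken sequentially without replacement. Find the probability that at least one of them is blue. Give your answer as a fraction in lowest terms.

P(no blue) = 7/16 × 6/15 × 5/14 = 210/3360 = 1/16.
P(at least one) = 1 − 1/16 = 15/16.

15/16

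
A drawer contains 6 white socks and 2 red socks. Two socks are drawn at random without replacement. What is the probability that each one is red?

P(all red) = 2/8 × 1/7 = 2/56 = 1/28.

1/28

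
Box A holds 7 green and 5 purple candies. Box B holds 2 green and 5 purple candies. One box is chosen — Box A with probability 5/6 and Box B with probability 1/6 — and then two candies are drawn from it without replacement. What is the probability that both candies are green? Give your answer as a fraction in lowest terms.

From Box A: P(both green) = (7/12)(6/11) = 7/22.
From Box B: P(both green) = (2/7)(1/6) = 1/21.
Total probability = (5/6)(7/22) + (1/6)(1/21) = 757/2772.

757/2772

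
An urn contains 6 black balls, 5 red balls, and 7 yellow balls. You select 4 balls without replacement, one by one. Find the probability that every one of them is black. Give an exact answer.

P(every draw is black) = 6/18 × 5/17 × 4/16 × 3/15 = 360/73440 = 1/204.

1/204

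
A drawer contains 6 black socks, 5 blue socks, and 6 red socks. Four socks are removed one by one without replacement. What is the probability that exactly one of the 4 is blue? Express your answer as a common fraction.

55/119

One ordering (blue drawn first) has probability 5/17 × 12/16 × 11/15 × 10/14 = 6600/57120 = 55/476.
There are C(4,1) = 4 such orderings, each equally likely, so P = 4 × 55/476 = 55/119.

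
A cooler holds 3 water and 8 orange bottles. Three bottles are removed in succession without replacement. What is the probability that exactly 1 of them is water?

28/55

One ordering (water drawn first) has probability 3/11 × 8/10 × 7/9 = 168/990 = 28/165.
There are C(3,1) = 3 such orderings, each equally likely, so P = 3 × 28/165 = 28/55.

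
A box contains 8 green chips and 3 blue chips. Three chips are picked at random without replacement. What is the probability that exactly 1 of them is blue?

One ordering (blue drawn first) has probability 3/11 × 8/10 × 7/9 = 168/990 = 28/165.
There are C(3,1) = 3 such orderings, each equally likely, so P = 3 × 28/165 = 28/55.

28/55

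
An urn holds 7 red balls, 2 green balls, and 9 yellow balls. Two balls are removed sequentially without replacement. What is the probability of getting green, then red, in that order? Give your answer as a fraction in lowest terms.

7/153

Multiply the probability of each draw given the previous ones:
P = 2/18 × 7/17 = 14/306 = 7/153.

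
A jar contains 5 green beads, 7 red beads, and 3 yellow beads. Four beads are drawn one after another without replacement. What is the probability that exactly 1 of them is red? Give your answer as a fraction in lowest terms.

56/195

One ordering (red drawn first) has probability 7/15 × 8/14 × 7/13 × 6/12 = 2352/32760 = 14/195.
There are C(4,1) = 4 such orderings, each equally likely, so P = 4 × 14/195 = 56/195.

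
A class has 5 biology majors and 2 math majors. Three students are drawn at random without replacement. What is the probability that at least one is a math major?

P(no math majors) = 5/7 × 4/6 × 3/5 = 60/210 = 2/7.
P(at least one) = 1 − 2/7 = 5/7.

5/7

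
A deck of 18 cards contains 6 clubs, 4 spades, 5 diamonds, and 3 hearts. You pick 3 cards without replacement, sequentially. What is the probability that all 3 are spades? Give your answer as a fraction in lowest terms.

P = 4/18 × 3/17 × 2/16 = 24/4896 = 1/204.

1/204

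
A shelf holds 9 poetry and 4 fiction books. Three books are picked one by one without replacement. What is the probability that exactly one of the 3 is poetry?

27/143

One ordering (poetry drawn first) has probability 9/13 × 4/12 × 3/11 = 108/1716 = 9/143.
There are C(3,1) = 3 such orderings, each equally likely, so P = 3 × 9/143 = 27/143.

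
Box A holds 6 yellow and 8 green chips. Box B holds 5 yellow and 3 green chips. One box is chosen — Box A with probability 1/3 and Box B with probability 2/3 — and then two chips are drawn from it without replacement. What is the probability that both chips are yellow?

80/273

From Box A: P(both yellow) = (6/14)(5/13) = 15/91.
From Box B: P(both yellow) = (5/8)(4/7) = 5/14.
Total probability = (1/3)(15/91) + (2/3)(5/14) = 80/273.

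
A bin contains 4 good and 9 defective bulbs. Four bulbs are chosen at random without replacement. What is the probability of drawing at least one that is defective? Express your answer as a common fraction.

714/715

P(no defective) = 4/13 × 3/12 × 2/11 × 1/10 = 24/17160 = 1/715.
P(at least one) = 1 − 1/715 = 714/715.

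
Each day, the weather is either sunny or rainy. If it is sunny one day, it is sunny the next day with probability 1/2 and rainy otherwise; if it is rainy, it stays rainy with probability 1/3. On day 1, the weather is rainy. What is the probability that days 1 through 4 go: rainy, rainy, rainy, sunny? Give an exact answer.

2/27

Day 1 is given. For each transition, use the conditional probability from the current state:
P(rainy | rainy) = 1/3; P(rainy | rainy) = 1/3; P(sunny | rainy) = 2/3.
P = 1/3 × 1/3 × 2/3 = 2/27.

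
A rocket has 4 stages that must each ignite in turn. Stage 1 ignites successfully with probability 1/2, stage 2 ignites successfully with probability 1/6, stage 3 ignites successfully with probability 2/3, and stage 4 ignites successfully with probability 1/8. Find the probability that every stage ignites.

Each stage is reached only if all earlier stages succeed, so
P = 1/2 × 1/6 × 2/3 × 1/8 = 2/288 = 1/144.

1/144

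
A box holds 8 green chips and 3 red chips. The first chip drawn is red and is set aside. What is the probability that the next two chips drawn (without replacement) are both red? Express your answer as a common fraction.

1/45

After the first draw, 2 of the remaining 10 chips are red.
P = 2/10 × 1/9 = 2/90 = 1/45.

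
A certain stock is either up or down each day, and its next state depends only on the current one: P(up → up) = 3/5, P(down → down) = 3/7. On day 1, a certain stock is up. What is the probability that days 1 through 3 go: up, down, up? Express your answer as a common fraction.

Day 1 is given. For each transition, use the conditional probability from the current state:
P(down | up) = 2/5; P(up | down) = 4/7.
P = 2/5 × 4/7 = 8/35.

8/35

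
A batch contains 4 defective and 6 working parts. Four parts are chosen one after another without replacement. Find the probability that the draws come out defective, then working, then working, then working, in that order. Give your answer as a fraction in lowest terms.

Each draw changes the counts, so multiply the conditional probabilities along the sequence:
P = 4/10 × 6/9 × 5/8 × 4/7 = 480/5040 = 2/21.

2/21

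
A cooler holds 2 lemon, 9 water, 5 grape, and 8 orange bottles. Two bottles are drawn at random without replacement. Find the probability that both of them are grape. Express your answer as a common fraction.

P = 5/24 × 4/23 = 20/552 = 5/138.

5/138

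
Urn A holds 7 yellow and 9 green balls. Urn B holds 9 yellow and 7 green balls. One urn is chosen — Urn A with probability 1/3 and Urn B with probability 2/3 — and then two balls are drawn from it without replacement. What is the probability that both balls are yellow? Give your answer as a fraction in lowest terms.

31/120

From Urn A: P(both yellow) = (7/16)(6/15) = 7/40.
From Urn B: P(both yellow) = (9/16)(8/15) = 3/10.
Total probability = (1/3)(7/40) + (2/3)(3/10) = 31/120.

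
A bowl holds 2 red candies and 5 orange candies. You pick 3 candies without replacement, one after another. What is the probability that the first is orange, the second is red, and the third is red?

1/21

Multiply the probability of each draw given the previous ones:
P = 5/7 × 2/6 × 1/5 = 10/210 = 1/21.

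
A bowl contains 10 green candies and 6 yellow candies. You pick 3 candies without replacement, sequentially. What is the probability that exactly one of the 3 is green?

One ordering (green drawn first) has probability 10/16 × 6/15 × 5/14 = 300/3360 = 5/56.
There are C(3,1) = 3 such orderings, each equally likely, so P = 3 × 5/56 = 15/56.

15/56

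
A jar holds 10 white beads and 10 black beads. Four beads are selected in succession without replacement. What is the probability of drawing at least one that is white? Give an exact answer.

P(no white) = 10/20 × 9/19 × 8/18 × 7/17 = 5040/116280 = 14/323.
P(at least one) = 1 − 14/323 = 309/323.

309/323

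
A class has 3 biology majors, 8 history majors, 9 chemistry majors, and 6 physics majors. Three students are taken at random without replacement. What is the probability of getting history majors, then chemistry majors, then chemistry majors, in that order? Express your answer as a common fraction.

Multiply the probability of each draw given the previous ones:
P = 8/26 × 9/25 × 8/24 = 576/15600 = 12/325.

12/325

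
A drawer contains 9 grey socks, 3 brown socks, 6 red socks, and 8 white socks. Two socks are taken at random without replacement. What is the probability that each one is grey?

36/325

P = 9/26 × 8/25 = 72/650 = 36/325.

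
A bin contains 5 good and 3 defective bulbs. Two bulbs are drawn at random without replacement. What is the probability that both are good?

5/14

P = 5/8 × 4/7 = 20/56 = 5/14.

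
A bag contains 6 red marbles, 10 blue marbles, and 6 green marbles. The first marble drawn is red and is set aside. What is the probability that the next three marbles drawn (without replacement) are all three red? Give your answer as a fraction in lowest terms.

1/133

With the first marble removed, 5 red remain out of 21.
P = 5/21 × 4/20 × 3/19 = 60/7980 = 1/133.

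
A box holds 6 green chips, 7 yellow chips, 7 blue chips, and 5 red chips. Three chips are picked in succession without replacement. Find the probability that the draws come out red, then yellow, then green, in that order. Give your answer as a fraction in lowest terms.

Each draw changes the counts, so multiply the conditional probabilities along the sequence:
P = 5/25 × 7/24 × 6/23 = 210/13800 = 7/460.

7/460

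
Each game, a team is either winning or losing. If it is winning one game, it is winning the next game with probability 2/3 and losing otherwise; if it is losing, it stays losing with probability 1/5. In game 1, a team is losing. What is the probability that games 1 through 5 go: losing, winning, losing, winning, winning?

32/225

Game 1 is given. For each transition, use the conditional probability from the current state:
P(winning | losing) = 4/5; P(losing | winning) = 1/3; P(winning | losing) = 4/5; P(winning | winning) = 2/3.
P = 4/5 × 1/3 × 4/5 × 2/3 = 32/225.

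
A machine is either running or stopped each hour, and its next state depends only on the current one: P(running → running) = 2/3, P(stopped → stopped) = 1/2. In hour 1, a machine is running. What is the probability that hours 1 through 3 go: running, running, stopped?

2/9

Hour 1 is given. For each transition, use the conditional probability from the current state:
P(running | running) = 2/3; P(stopped | running) = 1/3.
P = 2/3 × 1/3 = 2/9.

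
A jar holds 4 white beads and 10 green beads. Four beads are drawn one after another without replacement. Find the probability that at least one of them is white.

113/143

P(no white) = 10/14 × 9/13 × 8/12 × 7/11 = 5040/24024 = 30/143.
P(at least one) = 1 − 30/143 = 113/143.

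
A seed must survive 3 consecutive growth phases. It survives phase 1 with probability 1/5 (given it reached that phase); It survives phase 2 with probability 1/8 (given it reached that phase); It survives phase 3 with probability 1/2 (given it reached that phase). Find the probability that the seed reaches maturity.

1/80

The events are sequential, so multiply the conditional probabilities:
P = 1/5 × 1/8 × 1/2 = 1/80.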